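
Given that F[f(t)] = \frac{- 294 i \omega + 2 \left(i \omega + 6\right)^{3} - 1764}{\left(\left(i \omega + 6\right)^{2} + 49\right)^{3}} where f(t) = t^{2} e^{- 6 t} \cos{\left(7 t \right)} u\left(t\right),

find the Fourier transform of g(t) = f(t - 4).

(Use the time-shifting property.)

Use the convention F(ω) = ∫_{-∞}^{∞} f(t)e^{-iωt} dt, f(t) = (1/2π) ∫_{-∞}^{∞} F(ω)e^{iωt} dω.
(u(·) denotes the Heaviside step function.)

F[g](ω) = \frac{2 \left(- 147 i \omega + \left(i \omega + 6\right)^{3} - 882\right) e^{- 4 i \omega}}{\left(\left(i \omega + 6\right)^{2} + 49\right)^{3}}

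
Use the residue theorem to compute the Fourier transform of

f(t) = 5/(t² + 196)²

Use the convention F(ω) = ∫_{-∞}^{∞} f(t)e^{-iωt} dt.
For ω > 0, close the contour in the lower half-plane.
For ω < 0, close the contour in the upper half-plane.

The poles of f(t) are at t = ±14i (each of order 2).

Let g(z) = f(z)e^{-iωz}; for large |z| the factor e^{-iωz} decays in the lower half-plane when ω > 0 and in the upper half-plane when ω < 0.

Case ω > 0 (lower half-plane, clockwise contour ⇒ F(ω) = -2πi·ΣRes):
  Res_{z = - 14 i} g(z) = \frac{5 i \left(14 \omega + 1\right) e^{- 14 \omega}}{10976} (pole of order 2)
  F(ω) = -2πi·ΣRes = \frac{5 \pi \left(14 \omega + 1\right) e^{- 14 \omega}}{5488}

Case ω < 0 (upper half-plane, counterclockwise contour ⇒ F(ω) = +2πi·ΣRes):
  Res_{z = 14 i} g(z) = \frac{5 i \left(14 \omega - 1\right) e^{14 \omega}}{10976} (pole of order 2)
  F(ω) = 2πi·ΣRes = \frac{5 \pi \left(1 - 14 \omega\right) e^{14 \omega}}{5488}

Both cases combine into a single formula in |ω|:

F(ω) = \frac{5 \pi \left(14 \left|{\omega}\right| + 1\right) e^{- 14 \left|{\omega}\right|}}{5488}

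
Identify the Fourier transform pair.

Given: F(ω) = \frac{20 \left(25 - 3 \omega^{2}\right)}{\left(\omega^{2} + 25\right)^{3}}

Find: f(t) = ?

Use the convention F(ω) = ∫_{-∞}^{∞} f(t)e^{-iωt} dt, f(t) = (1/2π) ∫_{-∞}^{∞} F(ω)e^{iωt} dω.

f(t) = t^{2} e^{- 5 \left|{t}\right|}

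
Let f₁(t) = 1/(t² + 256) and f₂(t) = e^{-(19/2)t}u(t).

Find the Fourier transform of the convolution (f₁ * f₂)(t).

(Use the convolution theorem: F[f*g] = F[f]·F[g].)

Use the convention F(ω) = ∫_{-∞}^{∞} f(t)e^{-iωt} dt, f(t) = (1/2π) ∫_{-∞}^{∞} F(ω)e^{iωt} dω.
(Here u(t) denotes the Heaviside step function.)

F[f₁*f₂](ω) = \frac{\pi e^{- 16 \left|{\omega}\right|}}{8 \left(2 i \omega + 19\right)}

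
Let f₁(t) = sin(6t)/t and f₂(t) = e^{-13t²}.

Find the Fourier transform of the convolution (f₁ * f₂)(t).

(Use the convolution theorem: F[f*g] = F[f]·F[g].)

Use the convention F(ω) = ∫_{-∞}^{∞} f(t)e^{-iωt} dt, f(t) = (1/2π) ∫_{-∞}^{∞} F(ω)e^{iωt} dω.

F[f₁*f₂](ω) = \begin{cases} \frac{\sqrt{13} \pi^{\frac{3}{2}} e^{- \frac{\omega^{2}}{52}}}{13} & \text{for}\: \omega > -6 \wedge \omega < 6 \\0 & \text{otherwise} \end{cases}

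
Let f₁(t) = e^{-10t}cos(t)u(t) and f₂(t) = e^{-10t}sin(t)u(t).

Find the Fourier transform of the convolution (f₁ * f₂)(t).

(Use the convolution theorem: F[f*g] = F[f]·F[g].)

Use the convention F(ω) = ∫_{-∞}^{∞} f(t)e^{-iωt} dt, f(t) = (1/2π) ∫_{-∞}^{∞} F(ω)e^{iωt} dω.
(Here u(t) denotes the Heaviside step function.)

F[f₁*f₂](ω) = \frac{i \omega + 10}{\left(\left(i \omega + 10\right)^{2} + 1\right)^{2}}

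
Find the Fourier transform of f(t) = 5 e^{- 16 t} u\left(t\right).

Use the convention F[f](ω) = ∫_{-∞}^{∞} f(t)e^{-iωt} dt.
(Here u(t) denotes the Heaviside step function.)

F(ω) = \frac{5}{i \omega + 16}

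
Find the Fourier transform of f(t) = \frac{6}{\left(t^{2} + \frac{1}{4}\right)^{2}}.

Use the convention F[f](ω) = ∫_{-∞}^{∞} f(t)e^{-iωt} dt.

F(ω) = 12 \pi \left(\left|{\omega}\right| + 2\right) e^{- \frac{\left|{\omega}\right|}{2}}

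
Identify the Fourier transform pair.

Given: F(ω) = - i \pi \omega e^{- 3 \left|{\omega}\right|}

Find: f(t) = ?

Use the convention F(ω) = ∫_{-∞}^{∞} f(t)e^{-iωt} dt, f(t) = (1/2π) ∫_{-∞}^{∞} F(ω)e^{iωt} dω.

f(t) = \frac{6 t}{\left(t^{2} + 9\right)^{2}}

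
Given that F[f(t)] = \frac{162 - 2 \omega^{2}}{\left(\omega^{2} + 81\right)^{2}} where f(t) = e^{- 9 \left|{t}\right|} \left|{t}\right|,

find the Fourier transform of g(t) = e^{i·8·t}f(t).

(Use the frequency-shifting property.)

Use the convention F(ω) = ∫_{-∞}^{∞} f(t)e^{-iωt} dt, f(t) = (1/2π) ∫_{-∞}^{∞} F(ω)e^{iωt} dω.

F[g](ω) = \frac{2 \left(81 - \left(\omega - 8\right)^{2}\right)}{\left(\left(\omega - 8\right)^{2} + 81\right)^{2}}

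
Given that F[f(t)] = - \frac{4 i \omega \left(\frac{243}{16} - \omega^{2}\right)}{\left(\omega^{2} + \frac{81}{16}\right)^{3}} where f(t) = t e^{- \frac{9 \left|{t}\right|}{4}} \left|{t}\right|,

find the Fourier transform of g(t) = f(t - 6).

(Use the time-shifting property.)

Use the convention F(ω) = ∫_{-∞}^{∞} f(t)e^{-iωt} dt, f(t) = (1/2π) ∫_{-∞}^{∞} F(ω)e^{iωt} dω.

F[g](ω) = \frac{1024 i \omega \left(16 \omega^{2} - 243\right) e^{- 6 i \omega}}{\left(16 \omega^{2} + 81\right)^{3}}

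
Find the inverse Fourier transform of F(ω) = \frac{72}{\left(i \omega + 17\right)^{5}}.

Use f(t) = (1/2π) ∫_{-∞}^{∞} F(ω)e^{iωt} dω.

f(t) = 3 t^{4} e^{- 17 t} u\left(t\right)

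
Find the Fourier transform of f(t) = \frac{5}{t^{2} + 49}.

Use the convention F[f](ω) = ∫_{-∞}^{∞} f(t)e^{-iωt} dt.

F(ω) = \frac{5 \pi e^{- 7 \left|{\omega}\right|}}{7}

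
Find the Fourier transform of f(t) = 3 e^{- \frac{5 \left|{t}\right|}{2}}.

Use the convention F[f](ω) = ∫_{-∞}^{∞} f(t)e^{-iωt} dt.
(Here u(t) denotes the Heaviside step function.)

F(ω) = \frac{60}{4 \omega^{2} + 25}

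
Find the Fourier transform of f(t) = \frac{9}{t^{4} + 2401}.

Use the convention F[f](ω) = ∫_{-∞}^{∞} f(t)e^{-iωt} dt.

F(ω) = \frac{9 \pi e^{- \frac{7 \sqrt{2} \left|{\omega}\right|}{2}} \sin{\left(\frac{7 \sqrt{2} \left|{\omega}\right|}{2} + \frac{\pi}{4} \right)}}{343}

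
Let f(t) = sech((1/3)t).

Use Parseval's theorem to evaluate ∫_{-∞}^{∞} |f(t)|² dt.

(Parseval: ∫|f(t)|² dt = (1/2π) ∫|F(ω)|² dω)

∫|f(t)|² dt = 6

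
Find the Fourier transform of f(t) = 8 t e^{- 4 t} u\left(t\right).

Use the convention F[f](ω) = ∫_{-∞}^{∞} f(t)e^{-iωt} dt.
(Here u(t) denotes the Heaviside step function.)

F(ω) = \frac{8}{\left(i \omega + 4\right)^{2}}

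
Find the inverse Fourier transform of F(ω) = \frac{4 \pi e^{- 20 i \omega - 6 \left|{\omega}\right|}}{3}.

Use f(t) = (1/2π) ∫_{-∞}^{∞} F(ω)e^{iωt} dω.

f(t) = \frac{8}{\left(t - 20\right)^{2} + 36}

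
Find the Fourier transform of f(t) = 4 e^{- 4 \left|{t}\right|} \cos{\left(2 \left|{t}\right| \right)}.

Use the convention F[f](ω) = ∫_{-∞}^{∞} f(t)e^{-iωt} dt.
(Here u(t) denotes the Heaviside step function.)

F(ω) = \frac{32 \left(\omega^{2} + 20\right)}{\omega^{4} + 24 \omega^{2} + 400}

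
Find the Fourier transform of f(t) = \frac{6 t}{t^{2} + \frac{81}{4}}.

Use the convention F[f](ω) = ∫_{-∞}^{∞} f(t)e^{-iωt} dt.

F(ω) = - 6 i \pi e^{- \frac{9 \left|{\omega}\right|}{2}} \operatorname{sign}{\left(\omega \right)}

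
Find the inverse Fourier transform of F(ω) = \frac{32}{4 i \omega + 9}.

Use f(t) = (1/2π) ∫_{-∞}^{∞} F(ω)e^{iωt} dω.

f(t) = 8 e^{- \frac{9 t}{4}} u\left(t\right)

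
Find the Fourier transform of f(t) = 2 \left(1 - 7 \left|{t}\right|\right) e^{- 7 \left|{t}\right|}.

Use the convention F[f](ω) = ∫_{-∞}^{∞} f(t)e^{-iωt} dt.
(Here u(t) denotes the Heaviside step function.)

F(ω) = \frac{56 \omega^{2}}{\left(\omega^{2} + 49\right)^{2}}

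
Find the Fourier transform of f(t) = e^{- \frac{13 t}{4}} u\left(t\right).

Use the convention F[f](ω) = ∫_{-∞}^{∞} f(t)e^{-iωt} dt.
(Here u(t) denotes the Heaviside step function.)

F(ω) = \frac{4}{4 i \omega + 13}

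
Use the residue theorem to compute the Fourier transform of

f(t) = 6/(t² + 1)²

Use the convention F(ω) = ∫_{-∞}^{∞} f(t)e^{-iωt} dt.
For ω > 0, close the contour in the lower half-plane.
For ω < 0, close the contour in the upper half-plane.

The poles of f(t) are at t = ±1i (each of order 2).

Let g(z) = f(z)e^{-iωz}; for large |z| the factor e^{-iωz} decays in the lower half-plane when ω > 0 and in the upper half-plane when ω < 0.

Case ω > 0 (lower half-plane, clockwise contour ⇒ F(ω) = -2πi·ΣRes):
  Res_{z = - i} g(z) = \frac{3 i \left(\omega + 1\right) e^{- \omega}}{2} (pole of order 2)
  F(ω) = -2πi·ΣRes = 3 \pi \left(\omega + 1\right) e^{- \omega}

Case ω < 0 (upper half-plane, counterclockwise contour ⇒ F(ω) = +2πi·ΣRes):
  Res_{z = i} g(z) = \frac{3 i \left(\omega - 1\right) e^{\omega}}{2} (pole of order 2)
  F(ω) = 2πi·ΣRes = 3 \pi \left(1 - \omega\right) e^{\omega}

Both cases combine into a single formula in |ω|:

F(ω) = 3 \pi \left(\left|{\omega}\right| + 1\right) e^{- \left|{\omega}\right|}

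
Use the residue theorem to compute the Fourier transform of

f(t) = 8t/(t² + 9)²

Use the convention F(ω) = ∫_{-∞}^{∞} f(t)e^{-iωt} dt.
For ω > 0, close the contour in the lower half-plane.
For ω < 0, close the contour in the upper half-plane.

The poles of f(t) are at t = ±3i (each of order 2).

Let g(z) = f(z)e^{-iωz}; for large |z| the factor e^{-iωz} decays in the lower half-plane when ω > 0 and in the upper half-plane when ω < 0.

Case ω > 0 (lower half-plane, clockwise contour ⇒ F(ω) = -2πi·ΣRes):
  Res_{z = - 3 i} g(z) = \frac{2 \omega e^{- 3 \omega}}{3} (pole of order 2)
  F(ω) = -2πi·ΣRes = - \frac{4 i \pi \omega e^{- 3 \omega}}{3}

Case ω < 0 (upper half-plane, counterclockwise contour ⇒ F(ω) = +2πi·ΣRes):
  Res_{z = 3 i} g(z) = - \frac{2 \omega e^{3 \omega}}{3} (pole of order 2)
  F(ω) = 2πi·ΣRes = - \frac{4 i \pi \omega e^{3 \omega}}{3}

Both cases combine into a single formula in |ω|:

F(ω) = - \frac{4 i \pi \omega e^{- 3 \left|{\omega}\right|}}{3}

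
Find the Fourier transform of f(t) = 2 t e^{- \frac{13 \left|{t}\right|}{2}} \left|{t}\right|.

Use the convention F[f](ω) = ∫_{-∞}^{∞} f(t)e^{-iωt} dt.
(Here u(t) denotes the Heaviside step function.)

F(ω) = \frac{128 i \omega \left(4 \omega^{2} - 507\right)}{\left(4 \omega^{2} + 169\right)^{3}}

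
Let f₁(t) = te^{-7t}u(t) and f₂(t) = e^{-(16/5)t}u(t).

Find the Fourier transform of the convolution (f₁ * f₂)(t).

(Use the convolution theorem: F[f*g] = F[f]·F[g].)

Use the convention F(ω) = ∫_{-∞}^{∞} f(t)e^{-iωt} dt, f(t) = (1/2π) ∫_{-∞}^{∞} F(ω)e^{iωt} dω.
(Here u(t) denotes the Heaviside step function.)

F[f₁*f₂](ω) = \frac{5}{\left(i \omega + 7\right)^{2} \left(5 i \omega + 16\right)}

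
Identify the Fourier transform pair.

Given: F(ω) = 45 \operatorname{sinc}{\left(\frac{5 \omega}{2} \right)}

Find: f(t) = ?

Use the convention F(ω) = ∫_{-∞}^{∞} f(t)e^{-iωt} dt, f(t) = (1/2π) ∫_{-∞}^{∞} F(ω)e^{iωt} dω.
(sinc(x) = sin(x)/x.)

f(t) = 9 \left(\begin{cases} 1 & \text{for}\: \left|{t}\right| < \frac{5}{2} \\0 & \text{otherwise} \end{cases}\right)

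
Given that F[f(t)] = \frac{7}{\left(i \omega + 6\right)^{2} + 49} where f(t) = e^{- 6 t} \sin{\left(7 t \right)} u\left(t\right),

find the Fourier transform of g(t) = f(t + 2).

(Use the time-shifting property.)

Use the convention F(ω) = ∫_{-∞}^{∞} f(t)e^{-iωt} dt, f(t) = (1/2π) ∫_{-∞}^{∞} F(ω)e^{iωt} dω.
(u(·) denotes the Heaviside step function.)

F[g](ω) = \frac{7 e^{2 i \omega}}{\left(i \omega + 6\right)^{2} + 49}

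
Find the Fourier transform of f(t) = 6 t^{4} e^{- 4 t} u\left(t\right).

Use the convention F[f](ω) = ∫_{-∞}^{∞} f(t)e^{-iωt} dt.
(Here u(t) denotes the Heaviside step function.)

F(ω) = \frac{144}{\left(i \omega + 4\right)^{5}}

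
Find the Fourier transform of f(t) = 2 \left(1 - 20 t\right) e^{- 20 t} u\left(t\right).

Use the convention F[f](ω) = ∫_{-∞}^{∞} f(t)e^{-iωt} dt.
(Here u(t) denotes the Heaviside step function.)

F(ω) = \frac{2 i \omega}{- \omega^{2} + 40 i \omega + 400}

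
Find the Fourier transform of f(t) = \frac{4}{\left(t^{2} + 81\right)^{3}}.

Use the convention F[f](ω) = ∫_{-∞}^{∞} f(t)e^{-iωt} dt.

F(ω) = \frac{\pi \left(27 \omega^{2} + 9 \left|{\omega}\right| + 1\right) e^{- 9 \left|{\omega}\right|}}{39366}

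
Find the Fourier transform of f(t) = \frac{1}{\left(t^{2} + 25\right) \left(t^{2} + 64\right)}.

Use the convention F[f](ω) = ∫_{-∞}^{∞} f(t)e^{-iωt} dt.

F(ω) = \frac{\pi \left(8 e^{3 \left|{\omega}\right|} - 5\right) e^{- 8 \left|{\omega}\right|}}{1560}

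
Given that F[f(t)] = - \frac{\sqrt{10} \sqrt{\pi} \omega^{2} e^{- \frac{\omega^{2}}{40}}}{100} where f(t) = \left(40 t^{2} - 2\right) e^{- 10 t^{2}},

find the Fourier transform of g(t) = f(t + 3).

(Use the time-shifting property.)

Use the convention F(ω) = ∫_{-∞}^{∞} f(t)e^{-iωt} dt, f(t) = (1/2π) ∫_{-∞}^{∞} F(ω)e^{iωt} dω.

F[g](ω) = - \frac{\sqrt{10} \sqrt{\pi} \omega^{2} e^{- \frac{\omega \left(\omega - 120 i\right)}{40}}}{100}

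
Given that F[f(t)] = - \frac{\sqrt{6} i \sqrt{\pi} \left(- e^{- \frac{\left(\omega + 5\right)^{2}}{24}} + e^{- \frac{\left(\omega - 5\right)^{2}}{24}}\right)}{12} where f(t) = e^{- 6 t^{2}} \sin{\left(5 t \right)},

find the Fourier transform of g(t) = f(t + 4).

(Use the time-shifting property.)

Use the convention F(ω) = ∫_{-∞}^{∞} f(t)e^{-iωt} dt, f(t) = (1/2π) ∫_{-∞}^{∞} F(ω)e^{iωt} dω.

F[g](ω) = \frac{\sqrt{6} i \sqrt{\pi} \left(1 - e^{\frac{5 \omega}{6}}\right) e^{- \frac{\omega^{2}}{24} - \frac{5 \omega}{12} + 4 i \omega - \frac{25}{24}}}{12}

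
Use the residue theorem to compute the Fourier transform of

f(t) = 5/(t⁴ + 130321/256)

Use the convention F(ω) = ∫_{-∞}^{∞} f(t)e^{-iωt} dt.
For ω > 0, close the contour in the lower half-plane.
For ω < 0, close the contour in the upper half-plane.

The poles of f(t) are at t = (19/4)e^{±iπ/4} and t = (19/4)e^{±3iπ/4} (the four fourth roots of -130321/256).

Let g(z) = f(z)e^{-iωz}; for large |z| the factor e^{-iωz} decays in the lower half-plane when ω > 0 and in the upper half-plane when ω < 0.

Case ω > 0 (lower half-plane, clockwise contour ⇒ F(ω) = -2πi·ΣRes):
  Res_{z = - \frac{19 \sqrt{2}}{8} - \frac{19 \sqrt{2} i}{8}} g(z) = \frac{40 \sqrt{2} \left(1 + i\right) e^{\frac{19 \sqrt{2} \omega \left(-1 + i\right)}{8}}}{6859}
  Res_{z = \frac{19 \sqrt{2}}{8} - \frac{19 \sqrt{2} i}{8}} g(z) = \frac{40 \sqrt{2} \left(-1 + i\right) e^{- \frac{19 \sqrt{2} \omega \left(1 + i\right)}{8}}}{6859}
  F(ω) = -2πi·ΣRes = \frac{80 \sqrt{2} \pi \left(\left(1 - i\right) e^{\frac{19 \sqrt{2} i \omega}{4}} + 1 + i\right) e^{- \frac{19 \sqrt{2} \omega \left(1 + i\right)}{8}}}{6859} = \frac{320 \pi e^{- \frac{19 \sqrt{2} \omega}{8}} \sin{\left(\frac{19 \sqrt{2} \omega}{8} + \frac{\pi}{4} \right)}}{6859}

Case ω < 0 (upper half-plane, counterclockwise contour ⇒ F(ω) = +2πi·ΣRes):
  Res_{z = \frac{19 \sqrt{2}}{8} + \frac{19 \sqrt{2} i}{8}} g(z) = - \frac{40 \sqrt{2} \left(1 + i\right) e^{\frac{19 \sqrt{2} \omega \left(1 - i\right)}{8}}}{6859}
  Res_{z = - \frac{19 \sqrt{2}}{8} + \frac{19 \sqrt{2} i}{8}} g(z) = \frac{40 \sqrt{2} \left(1 - i\right) e^{\frac{19 \sqrt{2} \omega \left(1 + i\right)}{8}}}{6859}
  F(ω) = 2πi·ΣRes = - \frac{80 \sqrt{2} i \pi \left(\left(1 + i\right) e^{\frac{19 \sqrt{2} \omega \left(1 - i\right)}{8}} - \left(1 - i\right) e^{\frac{19 \sqrt{2} \omega \left(1 + i\right)}{8}}\right)}{6859} = \frac{320 \pi e^{\frac{19 \sqrt{2} \omega}{8}} \cos{\left(\frac{19 \sqrt{2} \omega}{8} + \frac{\pi}{4} \right)}}{6859}

Both cases combine into a single formula in |ω|:

F(ω) = \frac{320 \pi e^{- \frac{19 \sqrt{2} \left|{\omega}\right|}{8}} \sin{\left(\frac{19 \sqrt{2} \left|{\omega}\right|}{8} + \frac{\pi}{4} \right)}}{6859}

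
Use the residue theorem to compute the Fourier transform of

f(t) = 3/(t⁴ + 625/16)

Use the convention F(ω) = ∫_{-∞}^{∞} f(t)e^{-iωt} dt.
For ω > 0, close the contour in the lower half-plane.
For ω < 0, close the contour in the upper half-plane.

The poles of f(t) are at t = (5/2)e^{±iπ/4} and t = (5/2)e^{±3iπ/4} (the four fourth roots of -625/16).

Let g(z) = f(z)e^{-iωz}; for large |z| the factor e^{-iωz} decays in the lower half-plane when ω > 0 and in the upper half-plane when ω < 0.

Case ω > 0 (lower half-plane, clockwise contour ⇒ F(ω) = -2πi·ΣRes):
  Res_{z = - \frac{5 \sqrt{2}}{4} - \frac{5 \sqrt{2} i}{4}} g(z) = \frac{3 \sqrt{2} \left(1 + i\right) e^{\frac{5 \sqrt{2} \omega \left(-1 + i\right)}{4}}}{125}
  Res_{z = \frac{5 \sqrt{2}}{4} - \frac{5 \sqrt{2} i}{4}} g(z) = \frac{3 \sqrt{2} \left(-1 + i\right) e^{- \frac{5 \sqrt{2} \omega \left(1 + i\right)}{4}}}{125}
  F(ω) = -2πi·ΣRes = \frac{6 \sqrt{2} \pi \left(\left(1 - i\right) e^{\frac{5 \sqrt{2} i \omega}{2}} + 1 + i\right) e^{- \frac{5 \sqrt{2} \omega \left(1 + i\right)}{4}}}{125} = \frac{24 \pi e^{- \frac{5 \sqrt{2} \omega}{4}} \sin{\left(\frac{5 \sqrt{2} \omega}{4} + \frac{\pi}{4} \right)}}{125}

Case ω < 0 (upper half-plane, counterclockwise contour ⇒ F(ω) = +2πi·ΣRes):
  Res_{z = \frac{5 \sqrt{2}}{4} + \frac{5 \sqrt{2} i}{4}} g(z) = - \frac{3 \sqrt{2} \left(1 + i\right) e^{\frac{5 \sqrt{2} \omega \left(1 - i\right)}{4}}}{125}
  Res_{z = - \frac{5 \sqrt{2}}{4} + \frac{5 \sqrt{2} i}{4}} g(z) = \frac{3 \sqrt{2} \left(1 - i\right) e^{\frac{5 \sqrt{2} \omega \left(1 + i\right)}{4}}}{125}
  F(ω) = 2πi·ΣRes = - \frac{6 \sqrt{2} i \pi \left(\left(1 + i\right) e^{\frac{5 \sqrt{2} \omega \left(1 - i\right)}{4}} - \left(1 - i\right) e^{\frac{5 \sqrt{2} \omega \left(1 + i\right)}{4}}\right)}{125} = \frac{24 \pi e^{\frac{5 \sqrt{2} \omega}{4}} \cos{\left(\frac{5 \sqrt{2} \omega}{4} + \frac{\pi}{4} \right)}}{125}

Both cases combine into a single formula in |ω|:

F(ω) = \frac{24 \pi e^{- \frac{5 \sqrt{2} \left|{\omega}\right|}{4}} \sin{\left(\frac{5 \sqrt{2} \left|{\omega}\right|}{4} + \frac{\pi}{4} \right)}}{125}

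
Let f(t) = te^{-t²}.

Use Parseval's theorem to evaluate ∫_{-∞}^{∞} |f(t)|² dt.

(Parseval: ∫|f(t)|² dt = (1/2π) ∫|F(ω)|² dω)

∫|f(t)|² dt = \frac{\sqrt{2} \sqrt{\pi}}{8}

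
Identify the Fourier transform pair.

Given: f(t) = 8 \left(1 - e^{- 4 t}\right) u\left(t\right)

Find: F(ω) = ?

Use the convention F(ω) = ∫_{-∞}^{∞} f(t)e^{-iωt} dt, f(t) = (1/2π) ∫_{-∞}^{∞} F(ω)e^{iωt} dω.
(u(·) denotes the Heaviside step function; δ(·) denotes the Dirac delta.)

F(ω) = 8 \pi \delta\left(\omega\right) - \frac{32 i}{\omega \left(i \omega + 4\right)}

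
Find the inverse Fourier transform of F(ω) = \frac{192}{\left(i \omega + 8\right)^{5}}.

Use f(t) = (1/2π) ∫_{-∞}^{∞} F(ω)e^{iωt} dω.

f(t) = 8 t^{4} e^{- 8 t} u\left(t\right)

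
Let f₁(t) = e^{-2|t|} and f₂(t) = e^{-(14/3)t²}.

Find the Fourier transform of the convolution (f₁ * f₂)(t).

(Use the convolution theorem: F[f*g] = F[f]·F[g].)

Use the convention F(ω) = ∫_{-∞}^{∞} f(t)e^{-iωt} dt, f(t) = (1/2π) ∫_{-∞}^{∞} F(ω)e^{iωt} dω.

F[f₁*f₂](ω) = \frac{2 \sqrt{42} \sqrt{\pi} e^{- \frac{3 \omega^{2}}{56}}}{7 \left(\omega^{2} + 4\right)}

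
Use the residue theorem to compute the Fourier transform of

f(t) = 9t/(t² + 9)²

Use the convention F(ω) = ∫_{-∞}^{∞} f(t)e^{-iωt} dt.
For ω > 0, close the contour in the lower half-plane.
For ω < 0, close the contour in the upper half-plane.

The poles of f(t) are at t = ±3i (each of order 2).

Let g(z) = f(z)e^{-iωz}; for large |z| the factor e^{-iωz} decays in the lower half-plane when ω > 0 and in the upper half-plane when ω < 0.

Case ω > 0 (lower half-plane, clockwise contour ⇒ F(ω) = -2πi·ΣRes):
  Res_{z = - 3 i} g(z) = \frac{3 \omega e^{- 3 \omega}}{4} (pole of order 2)
  F(ω) = -2πi·ΣRes = - \frac{3 i \pi \omega e^{- 3 \omega}}{2}

Case ω < 0 (upper half-plane, counterclockwise contour ⇒ F(ω) = +2πi·ΣRes):
  Res_{z = 3 i} g(z) = - \frac{3 \omega e^{3 \omega}}{4} (pole of order 2)
  F(ω) = 2πi·ΣRes = - \frac{3 i \pi \omega e^{3 \omega}}{2}

Both cases combine into a single formula in |ω|:

F(ω) = - \frac{3 i \pi \omega e^{- 3 \left|{\omega}\right|}}{2}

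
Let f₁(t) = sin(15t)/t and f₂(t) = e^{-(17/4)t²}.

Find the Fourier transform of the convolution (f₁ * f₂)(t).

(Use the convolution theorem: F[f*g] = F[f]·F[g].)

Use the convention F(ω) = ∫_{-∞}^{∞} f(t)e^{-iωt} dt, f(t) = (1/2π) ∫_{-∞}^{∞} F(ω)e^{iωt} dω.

F[f₁*f₂](ω) = \begin{cases} \frac{2 \sqrt{17} \pi^{\frac{3}{2}} e^{- \frac{\omega^{2}}{17}}}{17} & \text{for}\: \omega > -15 \wedge \omega < 15 \\0 & \text{otherwise} \end{cases}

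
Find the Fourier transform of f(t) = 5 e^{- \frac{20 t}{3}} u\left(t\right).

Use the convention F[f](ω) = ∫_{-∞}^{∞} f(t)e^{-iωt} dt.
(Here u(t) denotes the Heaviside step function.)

F(ω) = \frac{15}{3 i \omega + 20}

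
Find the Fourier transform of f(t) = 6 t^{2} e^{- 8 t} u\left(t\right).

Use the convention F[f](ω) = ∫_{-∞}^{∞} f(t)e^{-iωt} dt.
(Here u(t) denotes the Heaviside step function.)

F(ω) = \frac{12}{\left(i \omega + 8\right)^{3}}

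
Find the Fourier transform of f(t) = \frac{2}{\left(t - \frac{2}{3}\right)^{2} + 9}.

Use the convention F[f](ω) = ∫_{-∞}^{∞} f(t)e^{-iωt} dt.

F(ω) = \frac{2 \pi e^{- \frac{2 i \omega}{3} - 3 \left|{\omega}\right|}}{3}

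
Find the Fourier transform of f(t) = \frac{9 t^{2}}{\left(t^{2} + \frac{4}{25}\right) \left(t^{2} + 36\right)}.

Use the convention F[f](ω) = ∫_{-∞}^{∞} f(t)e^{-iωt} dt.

F(ω) = \frac{675 \pi e^{- 6 \left|{\omega}\right|}}{448} - \frac{45 \pi e^{- \frac{2 \left|{\omega}\right|}{5}}}{448}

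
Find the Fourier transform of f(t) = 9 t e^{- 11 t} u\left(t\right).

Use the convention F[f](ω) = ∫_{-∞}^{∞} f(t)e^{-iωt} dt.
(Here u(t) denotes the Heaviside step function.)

F(ω) = \frac{9}{\left(i \omega + 11\right)^{2}}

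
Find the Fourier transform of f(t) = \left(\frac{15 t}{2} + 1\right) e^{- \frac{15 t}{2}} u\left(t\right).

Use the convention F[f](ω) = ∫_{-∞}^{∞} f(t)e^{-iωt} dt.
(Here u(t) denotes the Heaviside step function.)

F(ω) = \frac{4 \left(- i \omega - 15\right)}{4 \omega^{2} - 60 i \omega - 225}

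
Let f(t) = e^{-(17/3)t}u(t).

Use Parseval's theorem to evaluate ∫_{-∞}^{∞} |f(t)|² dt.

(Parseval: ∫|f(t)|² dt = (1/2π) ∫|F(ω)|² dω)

∫|f(t)|² dt = \frac{3}{34}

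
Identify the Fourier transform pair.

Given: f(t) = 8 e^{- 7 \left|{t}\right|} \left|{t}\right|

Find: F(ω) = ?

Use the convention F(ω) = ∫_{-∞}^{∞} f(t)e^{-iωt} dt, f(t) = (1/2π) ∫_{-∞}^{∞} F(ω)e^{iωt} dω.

F(ω) = \frac{16 \left(49 - \omega^{2}\right)}{\left(\omega^{2} + 49\right)^{2}}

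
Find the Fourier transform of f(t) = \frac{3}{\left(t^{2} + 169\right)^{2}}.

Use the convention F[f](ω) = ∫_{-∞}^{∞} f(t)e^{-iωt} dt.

F(ω) = \frac{3 \pi \left(13 \left|{\omega}\right| + 1\right) e^{- 13 \left|{\omega}\right|}}{4394}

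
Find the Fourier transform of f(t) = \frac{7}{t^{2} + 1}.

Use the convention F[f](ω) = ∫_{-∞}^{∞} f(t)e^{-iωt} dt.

F(ω) = 7 \pi e^{- \left|{\omega}\right|}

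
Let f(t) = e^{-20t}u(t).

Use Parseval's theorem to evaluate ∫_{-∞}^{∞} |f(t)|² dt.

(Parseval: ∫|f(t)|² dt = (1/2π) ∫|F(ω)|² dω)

∫|f(t)|² dt = \frac{1}{40}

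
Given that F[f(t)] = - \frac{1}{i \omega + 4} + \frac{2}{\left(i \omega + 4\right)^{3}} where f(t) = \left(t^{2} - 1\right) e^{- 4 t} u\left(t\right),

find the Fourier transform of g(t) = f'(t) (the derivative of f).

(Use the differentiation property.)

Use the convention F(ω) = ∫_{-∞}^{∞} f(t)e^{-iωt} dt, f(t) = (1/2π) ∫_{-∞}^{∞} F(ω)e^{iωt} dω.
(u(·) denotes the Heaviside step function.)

F[g](ω) = \frac{i \omega \left(2 i \omega - \left(i \omega + 4\right)^{3} + 8\right)}{\left(i \omega + 4\right)^{4}}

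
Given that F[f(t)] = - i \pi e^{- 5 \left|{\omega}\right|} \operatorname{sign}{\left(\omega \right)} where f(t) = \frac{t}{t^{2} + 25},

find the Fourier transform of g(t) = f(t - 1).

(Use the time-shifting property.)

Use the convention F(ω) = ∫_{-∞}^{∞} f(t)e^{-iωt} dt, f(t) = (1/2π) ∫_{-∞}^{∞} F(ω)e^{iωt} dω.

F[g](ω) = - i \pi e^{- i \omega} e^{- 5 \left|{\omega}\right|} \operatorname{sign}{\left(\omega \right)}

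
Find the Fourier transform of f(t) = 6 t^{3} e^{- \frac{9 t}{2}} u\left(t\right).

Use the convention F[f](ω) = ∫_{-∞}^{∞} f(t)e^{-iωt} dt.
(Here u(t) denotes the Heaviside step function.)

F(ω) = \frac{576}{\left(2 i \omega + 9\right)^{4}}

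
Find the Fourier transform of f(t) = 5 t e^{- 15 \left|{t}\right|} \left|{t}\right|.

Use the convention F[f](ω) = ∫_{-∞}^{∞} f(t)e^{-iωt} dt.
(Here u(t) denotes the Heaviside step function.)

F(ω) = \frac{20 i \omega \left(\omega^{2} - 675\right)}{\left(\omega^{2} + 225\right)^{3}}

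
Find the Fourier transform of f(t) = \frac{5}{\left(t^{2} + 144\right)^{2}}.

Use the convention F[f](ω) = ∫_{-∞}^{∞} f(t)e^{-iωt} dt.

F(ω) = \frac{5 \pi \left(12 \left|{\omega}\right| + 1\right) e^{- 12 \left|{\omega}\right|}}{3456}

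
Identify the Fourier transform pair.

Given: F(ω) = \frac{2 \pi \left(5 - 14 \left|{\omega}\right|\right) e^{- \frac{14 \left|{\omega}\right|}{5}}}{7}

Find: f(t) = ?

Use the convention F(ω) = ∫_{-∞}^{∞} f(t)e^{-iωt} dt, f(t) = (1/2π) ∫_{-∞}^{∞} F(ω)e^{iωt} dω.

f(t) = \frac{8 t^{2}}{\left(t^{2} + \frac{196}{25}\right)^{2}}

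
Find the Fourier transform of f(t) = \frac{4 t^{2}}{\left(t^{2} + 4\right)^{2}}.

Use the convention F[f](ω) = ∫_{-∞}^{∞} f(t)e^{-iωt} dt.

F(ω) = \pi \left(1 - 2 \left|{\omega}\right|\right) e^{- 2 \left|{\omega}\right|}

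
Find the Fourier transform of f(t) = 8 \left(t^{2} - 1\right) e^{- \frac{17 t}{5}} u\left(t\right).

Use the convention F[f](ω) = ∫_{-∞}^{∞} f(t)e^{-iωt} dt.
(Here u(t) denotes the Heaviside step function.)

F(ω) = \frac{40 \left(250 i \omega - \left(5 i \omega + 17\right)^{3} + 850\right)}{\left(5 i \omega + 17\right)^{4}}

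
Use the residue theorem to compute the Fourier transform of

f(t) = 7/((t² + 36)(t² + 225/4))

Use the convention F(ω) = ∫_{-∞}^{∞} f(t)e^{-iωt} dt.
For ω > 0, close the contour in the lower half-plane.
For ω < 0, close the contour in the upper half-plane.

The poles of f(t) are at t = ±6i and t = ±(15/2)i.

Let g(z) = f(z)e^{-iωz}; for large |z| the factor e^{-iωz} decays in the lower half-plane when ω > 0 and in the upper half-plane when ω < 0.

Case ω > 0 (lower half-plane, clockwise contour ⇒ F(ω) = -2πi·ΣRes):
  Res_{z = - 6 i} g(z) = \frac{7 i e^{- 6 \omega}}{243}
  Res_{z = - \frac{15 i}{2}} g(z) = - \frac{28 i e^{- \frac{15 \omega}{2}}}{1215}
  F(ω) = -2πi·ΣRes = \frac{14 \pi e^{- 6 \omega}}{243} - \frac{56 \pi e^{- \frac{15 \omega}{2}}}{1215}

Case ω < 0 (upper half-plane, counterclockwise contour ⇒ F(ω) = +2πi·ΣRes):
  Res_{z = 6 i} g(z) = - \frac{7 i e^{6 \omega}}{243}
  Res_{z = \frac{15 i}{2}} g(z) = \frac{28 i e^{\frac{15 \omega}{2}}}{1215}
  F(ω) = 2πi·ΣRes = \frac{14 \pi \left(- 4 e^{\frac{15 \omega}{2}} + 5 e^{6 \omega}\right)}{1215}

Both cases combine into a single formula in |ω|:

F(ω) = \frac{14 \pi e^{- 6 \left|{\omega}\right|}}{243} - \frac{56 \pi e^{- \frac{15 \left|{\omega}\right|}{2}}}{1215}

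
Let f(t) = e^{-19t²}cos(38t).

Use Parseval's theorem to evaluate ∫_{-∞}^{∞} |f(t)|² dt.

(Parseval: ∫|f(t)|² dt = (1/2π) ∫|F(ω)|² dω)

∫|f(t)|² dt = \frac{\sqrt{38} \sqrt{\pi} \left(1 + e^{38}\right)}{76 e^{38}}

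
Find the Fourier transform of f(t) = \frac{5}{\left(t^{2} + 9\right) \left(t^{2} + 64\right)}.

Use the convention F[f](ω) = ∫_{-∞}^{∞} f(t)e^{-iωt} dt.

F(ω) = \frac{\pi \left(8 e^{5 \left|{\omega}\right|} - 3\right) e^{- 8 \left|{\omega}\right|}}{264}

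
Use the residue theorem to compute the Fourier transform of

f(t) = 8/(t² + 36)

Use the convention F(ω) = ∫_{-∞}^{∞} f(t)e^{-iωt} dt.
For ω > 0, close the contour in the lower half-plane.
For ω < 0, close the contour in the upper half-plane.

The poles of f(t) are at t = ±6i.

Let g(z) = f(z)e^{-iωz}; for large |z| the factor e^{-iωz} decays in the lower half-plane when ω > 0 and in the upper half-plane when ω < 0.

Case ω > 0 (lower half-plane, clockwise contour ⇒ F(ω) = -2πi·ΣRes):
  Res_{z = - 6 i} g(z) = \frac{2 i e^{- 6 \omega}}{3}
  F(ω) = -2πi·ΣRes = \frac{4 \pi e^{- 6 \omega}}{3}

Case ω < 0 (upper half-plane, counterclockwise contour ⇒ F(ω) = +2πi·ΣRes):
  Res_{z = 6 i} g(z) = - \frac{2 i e^{6 \omega}}{3}
  F(ω) = 2πi·ΣRes = \frac{4 \pi e^{6 \omega}}{3}

Both cases combine into a single formula in |ω|:

F(ω) = \frac{4 \pi e^{- 6 \left|{\omega}\right|}}{3}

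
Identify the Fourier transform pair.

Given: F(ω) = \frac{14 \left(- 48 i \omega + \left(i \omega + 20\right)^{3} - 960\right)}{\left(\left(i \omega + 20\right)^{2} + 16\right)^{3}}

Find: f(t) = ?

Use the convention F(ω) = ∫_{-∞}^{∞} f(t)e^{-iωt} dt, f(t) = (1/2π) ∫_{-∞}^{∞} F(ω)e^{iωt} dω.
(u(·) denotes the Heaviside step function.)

f(t) = 7 t^{2} e^{- 20 t} \cos{\left(4 t \right)} u\left(t\right)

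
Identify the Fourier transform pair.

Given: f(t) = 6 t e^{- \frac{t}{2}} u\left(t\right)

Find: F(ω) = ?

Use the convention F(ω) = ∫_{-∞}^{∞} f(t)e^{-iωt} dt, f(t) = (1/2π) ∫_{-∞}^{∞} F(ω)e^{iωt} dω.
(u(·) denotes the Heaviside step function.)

F(ω) = \frac{24}{\left(2 i \omega + 1\right)^{2}}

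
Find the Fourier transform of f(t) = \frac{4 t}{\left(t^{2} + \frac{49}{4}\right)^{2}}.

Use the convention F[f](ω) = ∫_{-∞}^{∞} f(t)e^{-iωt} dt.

F(ω) = - \frac{4 i \pi \omega e^{- \frac{7 \left|{\omega}\right|}{2}}}{7}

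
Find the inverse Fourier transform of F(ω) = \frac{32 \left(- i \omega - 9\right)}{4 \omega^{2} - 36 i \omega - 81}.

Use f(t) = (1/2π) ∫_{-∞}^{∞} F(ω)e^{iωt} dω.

f(t) = 8 \left(\frac{9 t}{2} + 1\right) e^{- \frac{9 t}{2}} u\left(t\right)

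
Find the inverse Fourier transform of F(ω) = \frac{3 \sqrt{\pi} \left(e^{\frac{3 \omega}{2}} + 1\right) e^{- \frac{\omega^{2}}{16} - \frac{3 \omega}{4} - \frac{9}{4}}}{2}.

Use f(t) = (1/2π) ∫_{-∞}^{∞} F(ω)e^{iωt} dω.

f(t) = 6 e^{- 4 t^{2}} \cos{\left(6 t \right)}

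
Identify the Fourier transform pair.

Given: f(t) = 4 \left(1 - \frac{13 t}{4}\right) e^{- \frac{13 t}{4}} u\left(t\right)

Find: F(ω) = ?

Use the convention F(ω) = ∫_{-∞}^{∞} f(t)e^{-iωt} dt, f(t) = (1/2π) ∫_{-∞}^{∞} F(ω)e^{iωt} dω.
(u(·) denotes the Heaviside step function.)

F(ω) = \frac{64 i \omega}{- 16 \omega^{2} + 104 i \omega + 169}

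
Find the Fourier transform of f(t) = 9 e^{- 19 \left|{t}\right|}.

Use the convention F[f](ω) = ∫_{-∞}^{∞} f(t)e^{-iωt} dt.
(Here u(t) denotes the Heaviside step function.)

F(ω) = \frac{342}{\omega^{2} + 361}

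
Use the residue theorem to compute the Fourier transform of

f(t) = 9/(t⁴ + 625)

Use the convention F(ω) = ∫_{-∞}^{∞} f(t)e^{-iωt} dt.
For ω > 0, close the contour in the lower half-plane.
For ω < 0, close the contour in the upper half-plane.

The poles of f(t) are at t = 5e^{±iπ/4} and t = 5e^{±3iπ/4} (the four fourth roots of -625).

Let g(z) = f(z)e^{-iωz}; for large |z| the factor e^{-iωz} decays in the lower half-plane when ω > 0 and in the upper half-plane when ω < 0.

Case ω > 0 (lower half-plane, clockwise contour ⇒ F(ω) = -2πi·ΣRes):
  Res_{z = - \frac{5 \sqrt{2}}{2} - \frac{5 \sqrt{2} i}{2}} g(z) = \frac{9 \sqrt{2} i \left(1 - i\right) e^{\frac{5 \sqrt{2} \omega \left(-1 + i\right)}{2}}}{1000}
  Res_{z = \frac{5 \sqrt{2}}{2} - \frac{5 \sqrt{2} i}{2}} g(z) = \frac{9 \sqrt{2} i \left(1 + i\right) e^{- \frac{5 \sqrt{2} \omega \left(1 + i\right)}{2}}}{1000}
  F(ω) = -2πi·ΣRes = \frac{9 \sqrt{2} \pi \left(1 - i\right) \left(e^{5 \sqrt{2} i \omega} + i\right) e^{- \frac{5 \sqrt{2} \omega \left(1 + i\right)}{2}}}{500} = \frac{9 \pi e^{- \frac{5 \sqrt{2} \omega}{2}} \sin{\left(\frac{5 \sqrt{2} \omega}{2} + \frac{\pi}{4} \right)}}{125}

Case ω < 0 (upper half-plane, counterclockwise contour ⇒ F(ω) = +2πi·ΣRes):
  Res_{z = \frac{5 \sqrt{2}}{2} + \frac{5 \sqrt{2} i}{2}} g(z) = \frac{9 \sqrt{2} i \left(-1 + i\right) e^{\frac{5 \sqrt{2} \omega \left(1 - i\right)}{2}}}{1000}
  Res_{z = - \frac{5 \sqrt{2}}{2} + \frac{5 \sqrt{2} i}{2}} g(z) = \frac{9 \sqrt{2} \left(1 - i\right) e^{\frac{5 \sqrt{2} \omega \left(1 + i\right)}{2}}}{1000}
  F(ω) = 2πi·ΣRes = - \frac{9 \sqrt{2} i \pi \left(i \left(1 - i\right) e^{\frac{5 \sqrt{2} \omega \left(1 - i\right)}{2}} - \left(1 - i\right) e^{\frac{5 \sqrt{2} \omega \left(1 + i\right)}{2}}\right)}{500} = \frac{9 \pi e^{\frac{5 \sqrt{2} \omega}{2}} \cos{\left(\frac{5 \sqrt{2} \omega}{2} + \frac{\pi}{4} \right)}}{125}

Both cases combine into a single formula in |ω|:

F(ω) = \frac{9 \pi e^{- \frac{5 \sqrt{2} \left|{\omega}\right|}{2}} \sin{\left(\frac{5 \sqrt{2} \left|{\omega}\right|}{2} + \frac{\pi}{4} \right)}}{125}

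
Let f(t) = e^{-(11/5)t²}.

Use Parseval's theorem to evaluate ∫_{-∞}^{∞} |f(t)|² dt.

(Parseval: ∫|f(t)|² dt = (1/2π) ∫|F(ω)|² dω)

∫|f(t)|² dt = \frac{\sqrt{110} \sqrt{\pi}}{22}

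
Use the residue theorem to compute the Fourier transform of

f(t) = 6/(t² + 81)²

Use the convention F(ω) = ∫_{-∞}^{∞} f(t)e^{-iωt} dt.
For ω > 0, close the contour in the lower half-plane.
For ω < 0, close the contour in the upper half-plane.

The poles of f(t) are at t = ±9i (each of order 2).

Let g(z) = f(z)e^{-iωz}; for large |z| the factor e^{-iωz} decays in the lower half-plane when ω > 0 and in the upper half-plane when ω < 0.

Case ω > 0 (lower half-plane, clockwise contour ⇒ F(ω) = -2πi·ΣRes):
  Res_{z = - 9 i} g(z) = \frac{i \left(9 \omega + 1\right) e^{- 9 \omega}}{486} (pole of order 2)
  F(ω) = -2πi·ΣRes = \frac{\pi \left(9 \omega + 1\right) e^{- 9 \omega}}{243}

Case ω < 0 (upper half-plane, counterclockwise contour ⇒ F(ω) = +2πi·ΣRes):
  Res_{z = 9 i} g(z) = \frac{i \left(9 \omega - 1\right) e^{9 \omega}}{486} (pole of order 2)
  F(ω) = 2πi·ΣRes = \frac{\pi \left(1 - 9 \omega\right) e^{9 \omega}}{243}

Both cases combine into a single formula in |ω|:

F(ω) = \frac{\pi \left(9 \left|{\omega}\right| + 1\right) e^{- 9 \left|{\omega}\right|}}{243}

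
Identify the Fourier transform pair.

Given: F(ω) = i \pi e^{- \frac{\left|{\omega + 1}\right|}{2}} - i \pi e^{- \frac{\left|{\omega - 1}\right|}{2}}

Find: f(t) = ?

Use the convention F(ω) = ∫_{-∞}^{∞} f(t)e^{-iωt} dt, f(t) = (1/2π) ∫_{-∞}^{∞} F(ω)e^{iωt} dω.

f(t) = \frac{\sin{\left(t \right)}}{t^{2} + \frac{1}{4}}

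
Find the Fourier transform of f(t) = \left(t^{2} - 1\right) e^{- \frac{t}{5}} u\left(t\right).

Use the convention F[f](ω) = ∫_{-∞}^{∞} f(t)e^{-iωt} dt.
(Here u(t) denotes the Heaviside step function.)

F(ω) = \frac{5 \left(250 i \omega - \left(5 i \omega + 1\right)^{3} + 50\right)}{\left(5 i \omega + 1\right)^{4}}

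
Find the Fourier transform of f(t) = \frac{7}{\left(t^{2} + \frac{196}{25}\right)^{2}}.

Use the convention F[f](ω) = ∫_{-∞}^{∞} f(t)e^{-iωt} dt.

F(ω) = \frac{25 \pi \left(14 \left|{\omega}\right| + 5\right) e^{- \frac{14 \left|{\omega}\right|}{5}}}{784}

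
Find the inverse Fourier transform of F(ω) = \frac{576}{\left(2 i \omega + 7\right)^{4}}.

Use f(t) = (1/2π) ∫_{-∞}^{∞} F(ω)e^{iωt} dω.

f(t) = 6 t^{3} e^{- \frac{7 t}{2}} u\left(t\right)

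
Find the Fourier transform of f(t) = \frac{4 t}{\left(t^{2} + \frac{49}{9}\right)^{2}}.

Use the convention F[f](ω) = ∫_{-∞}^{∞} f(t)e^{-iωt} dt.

F(ω) = - \frac{6 i \pi \omega e^{- \frac{7 \left|{\omega}\right|}{3}}}{7}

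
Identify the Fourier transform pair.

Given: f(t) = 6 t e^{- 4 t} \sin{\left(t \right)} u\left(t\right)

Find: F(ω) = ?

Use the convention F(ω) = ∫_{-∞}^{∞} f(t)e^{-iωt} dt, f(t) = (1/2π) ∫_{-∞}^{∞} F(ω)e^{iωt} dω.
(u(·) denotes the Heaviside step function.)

F(ω) = \frac{12 \left(i \omega + 4\right)}{\left(\left(i \omega + 4\right)^{2} + 1\right)^{2}}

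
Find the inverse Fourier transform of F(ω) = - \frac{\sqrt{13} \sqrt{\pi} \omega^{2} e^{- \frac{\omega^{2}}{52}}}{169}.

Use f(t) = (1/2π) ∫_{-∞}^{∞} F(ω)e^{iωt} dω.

f(t) = \left(52 t^{2} - 2\right) e^{- 13 t^{2}}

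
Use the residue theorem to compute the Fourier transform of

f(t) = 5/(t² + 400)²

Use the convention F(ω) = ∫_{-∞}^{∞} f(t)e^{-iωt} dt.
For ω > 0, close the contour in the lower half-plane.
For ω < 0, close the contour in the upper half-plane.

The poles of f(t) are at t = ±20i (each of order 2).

Let g(z) = f(z)e^{-iωz}; for large |z| the factor e^{-iωz} decays in the lower half-plane when ω > 0 and in the upper half-plane when ω < 0.

Case ω > 0 (lower half-plane, clockwise contour ⇒ F(ω) = -2πi·ΣRes):
  Res_{z = - 20 i} g(z) = \frac{i \left(20 \omega + 1\right) e^{- 20 \omega}}{6400} (pole of order 2)
  F(ω) = -2πi·ΣRes = \frac{\pi \left(20 \omega + 1\right) e^{- 20 \omega}}{3200}

Case ω < 0 (upper half-plane, counterclockwise contour ⇒ F(ω) = +2πi·ΣRes):
  Res_{z = 20 i} g(z) = \frac{i \left(20 \omega - 1\right) e^{20 \omega}}{6400} (pole of order 2)
  F(ω) = 2πi·ΣRes = \frac{\pi \left(1 - 20 \omega\right) e^{20 \omega}}{3200}

Both cases combine into a single formula in |ω|:

F(ω) = \frac{\pi \left(20 \left|{\omega}\right| + 1\right) e^{- 20 \left|{\omega}\right|}}{3200}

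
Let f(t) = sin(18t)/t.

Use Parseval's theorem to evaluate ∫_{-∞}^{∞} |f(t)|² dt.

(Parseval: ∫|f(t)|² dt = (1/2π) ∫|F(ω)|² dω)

∫|f(t)|² dt = 18 \pi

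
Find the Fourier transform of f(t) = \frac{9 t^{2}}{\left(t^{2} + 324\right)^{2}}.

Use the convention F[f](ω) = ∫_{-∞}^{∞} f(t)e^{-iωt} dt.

F(ω) = \frac{\pi \left(1 - 18 \left|{\omega}\right|\right) e^{- 18 \left|{\omega}\right|}}{4}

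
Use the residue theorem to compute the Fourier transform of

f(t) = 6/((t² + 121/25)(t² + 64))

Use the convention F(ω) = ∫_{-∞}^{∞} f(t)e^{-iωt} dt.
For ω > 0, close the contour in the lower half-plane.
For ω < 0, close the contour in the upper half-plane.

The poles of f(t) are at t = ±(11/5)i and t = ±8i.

Let g(z) = f(z)e^{-iωz}; for large |z| the factor e^{-iωz} decays in the lower half-plane when ω > 0 and in the upper half-plane when ω < 0.

Case ω > 0 (lower half-plane, clockwise contour ⇒ F(ω) = -2πi·ΣRes):
  Res_{z = - \frac{11 i}{5}} g(z) = \frac{125 i e^{- \frac{11 \omega}{5}}}{5423}
  Res_{z = - 8 i} g(z) = - \frac{25 i e^{- 8 \omega}}{3944}
  F(ω) = -2πi·ΣRes = - \frac{25 \pi e^{- 8 \omega}}{1972} + \frac{250 \pi e^{- \frac{11 \omega}{5}}}{5423}

Case ω < 0 (upper half-plane, counterclockwise contour ⇒ F(ω) = +2πi·ΣRes):
  Res_{z = \frac{11 i}{5}} g(z) = - \frac{125 i e^{\frac{11 \omega}{5}}}{5423}
  Res_{z = 8 i} g(z) = \frac{25 i e^{8 \omega}}{3944}
  F(ω) = 2πi·ΣRes = \frac{25 \pi \left(40 e^{\frac{11 \omega}{5}} - 11 e^{8 \omega}\right)}{21692}

Both cases combine into a single formula in |ω|:

F(ω) = - \frac{25 \pi e^{- 8 \left|{\omega}\right|}}{1972} + \frac{250 \pi e^{- \frac{11 \left|{\omega}\right|}{5}}}{5423}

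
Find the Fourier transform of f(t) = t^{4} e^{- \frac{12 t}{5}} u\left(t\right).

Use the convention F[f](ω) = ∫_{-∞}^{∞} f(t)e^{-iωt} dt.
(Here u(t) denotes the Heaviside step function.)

F(ω) = \frac{75000}{\left(5 i \omega + 12\right)^{5}}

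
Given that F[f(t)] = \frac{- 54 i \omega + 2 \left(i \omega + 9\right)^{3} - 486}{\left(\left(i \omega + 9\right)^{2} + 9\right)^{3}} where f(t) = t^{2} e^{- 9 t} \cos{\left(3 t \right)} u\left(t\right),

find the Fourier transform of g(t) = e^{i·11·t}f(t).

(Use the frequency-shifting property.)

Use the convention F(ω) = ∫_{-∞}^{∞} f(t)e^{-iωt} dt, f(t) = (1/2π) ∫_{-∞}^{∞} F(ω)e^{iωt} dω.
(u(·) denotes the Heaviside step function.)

F[g](ω) = \frac{2 \left(27 i \left(11 - \omega\right) + \left(i \left(\omega - 11\right) + 9\right)^{3} - 243\right)}{\left(\left(i \left(\omega - 11\right) + 9\right)^{2} + 9\right)^{3}}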